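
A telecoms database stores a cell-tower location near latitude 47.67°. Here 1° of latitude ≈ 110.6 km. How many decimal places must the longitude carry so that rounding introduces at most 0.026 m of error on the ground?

7

At 47.67° one degree of longitude covers 110600 × cos 47.67° ≈ 110600 × 0.6734 ≈ 74478 m.
N decimal places → at most half a unit in the last place, 0.5 × 10⁻ᴺ° = 74478/2 × 10⁻ᴺ m.
Setting 37239 × 10⁻ᴺ ≤ 0.026 gives 10ᴺ ≥ 1.432e+06, i.e. N ≥ 6.16.
N = 6 would give 0.0372 m (too coarse); N = 7 gives 0.00372 m ≤ 0.026 m.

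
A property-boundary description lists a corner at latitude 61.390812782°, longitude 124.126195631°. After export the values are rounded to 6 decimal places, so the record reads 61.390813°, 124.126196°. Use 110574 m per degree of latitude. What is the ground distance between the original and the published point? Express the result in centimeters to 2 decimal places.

3.10 centimeters

Δlat = 61.390812782 − 61.390813 = -0.000000218°; Δlon = 124.126195631 − 124.126196 = -0.000000369°.
North–south shift: -0.000000218 × 110574 = -0.0241051 m.
East–west at this latitude: -0.000000369° × 110574 × cos 61.3908° ≈ -0.000000369 × 52946.4 = -0.0195372 m.
Distance: √(0.0241051² + 0.0195372²) ≈ 0.0310284 m.
That is 0.0310284 m = 3.1028 cm.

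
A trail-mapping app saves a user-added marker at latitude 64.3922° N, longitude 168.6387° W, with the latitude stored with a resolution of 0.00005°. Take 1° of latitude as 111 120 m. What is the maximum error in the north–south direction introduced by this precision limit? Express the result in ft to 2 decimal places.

With a 0.00005° grid the true value lies within half a step, ±0.00005°/2 = ±2.5e-05°, of the stored one.
Along the meridian that is 2.5e-05° × 111120 m/° = 2.778 m.
In feet: 2.778 m ÷ 0.3048 ≈ 9.1142 ft.

9.11 ft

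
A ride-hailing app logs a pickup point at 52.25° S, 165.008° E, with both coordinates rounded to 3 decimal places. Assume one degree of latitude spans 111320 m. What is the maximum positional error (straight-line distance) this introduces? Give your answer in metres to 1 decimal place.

Rounding to 3 decimal places leaves each coordinate within ±0.0005° of the true value.
North–south component: 0.0005° × 111320 = 55.66 m.
Longitude error → 0.0005 × 111320 × cos 52.25° = 0.0005 × 111320 × 0.6122 ≈ 34.076 m.
Combining orthogonally: (55.66² + 34.076²)^½ ≈ 65.2626 m.

65.3 metres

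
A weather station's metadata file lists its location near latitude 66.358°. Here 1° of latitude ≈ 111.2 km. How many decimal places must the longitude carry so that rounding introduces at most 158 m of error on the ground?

At 66.358° one degree of longitude covers 111200 × cos 66.358° ≈ 111200 × 0.4010 ≈ 44593.5 m.
With N decimal places the half-ulp bound is 0.5·10⁻ᴺ°, or 0.5·10⁻ᴺ × 44593.5 m on the ground.
Setting 22296.7 × 10⁻ᴺ ≤ 158 gives 10ᴺ ≥ 141.1, i.e. N ≥ 2.15.
So 3 decimal places suffice (22.3 m); 2 would allow up to 223 m.

3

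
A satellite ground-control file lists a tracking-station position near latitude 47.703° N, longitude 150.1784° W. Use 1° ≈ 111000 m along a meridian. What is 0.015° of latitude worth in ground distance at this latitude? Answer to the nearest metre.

0.015° × 111000 m/° = 1665 m.

1665 metres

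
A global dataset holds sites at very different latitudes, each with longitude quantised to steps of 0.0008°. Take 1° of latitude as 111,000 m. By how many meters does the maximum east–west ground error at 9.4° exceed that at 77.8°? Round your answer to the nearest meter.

34 meters

With a 0.0008° grid the true value lies within half a step, ±0.0008°/2 = ±0.0004°, of the stored one.
Error at 9.4° = 0.0004° × 111000 × cos 9.4° ≈ 44.4 × 0.9866 = 43.804 m.
At 77.8°: 0.0004° × 111000 × cos 77.8° = 0.0004 × 111000 × 0.2113 ≈ 9.3828 m.
So the lower-latitude error exceeds the higher by 43.804 − 9.3828 = 34.421 m.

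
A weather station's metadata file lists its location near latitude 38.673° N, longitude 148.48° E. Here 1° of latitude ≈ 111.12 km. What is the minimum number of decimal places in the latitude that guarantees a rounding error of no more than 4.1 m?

5

One degree of latitude covers 111120 m.
Rounding to N decimal places gives at most 0.5 × 10⁻ᴺ degrees of error, i.e. 0.5 × 10⁻ᴺ × 111120 m.
Setting 55560 × 10⁻ᴺ ≤ 4.1 gives 10ᴺ ≥ 1.355e+04, i.e. N ≥ 4.13.
At 4 places the error can reach 5.56 m, but 5 places keeps it to 0.556 m.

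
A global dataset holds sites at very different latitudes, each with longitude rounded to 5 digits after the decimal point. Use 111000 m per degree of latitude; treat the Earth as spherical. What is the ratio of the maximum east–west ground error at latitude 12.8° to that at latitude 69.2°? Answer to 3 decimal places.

2.746

Rounding to 5 decimal places leaves the longitude within ±5e-06° of the true value.
At 12.8°: 5e-06° × 111000 × cos 12.8° = 5e-06 × 111000 × 0.9751 ≈ 0.54121 m.
At 69.2°: 5e-06° × 111000 × cos 69.2° = 5e-06 × 111000 × 0.3551 ≈ 0.19708 m.
Ratio: 0.54121 / 0.19708 = cos 12.8° / cos 69.2° ≈ 2.7461.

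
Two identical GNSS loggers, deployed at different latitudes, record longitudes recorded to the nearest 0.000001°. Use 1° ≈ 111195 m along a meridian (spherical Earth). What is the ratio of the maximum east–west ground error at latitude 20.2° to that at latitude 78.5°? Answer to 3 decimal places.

Rounding to 6 decimal places leaves the longitude within ±5e-07° of the true value.
At 20.2°: 5e-07° × 111195 × cos 20.2° = 5e-07 × 111195 × 0.9385 ≈ 0.052178 m.
At 78.5°: 5e-07° × 111195 × cos 78.5° = 5e-07 × 111195 × 0.1994 ≈ 0.011084 m.
The ratio reduces to cos 20.2° / cos 78.5° = 0.9385/0.1994 ≈ 4.7073.

4.707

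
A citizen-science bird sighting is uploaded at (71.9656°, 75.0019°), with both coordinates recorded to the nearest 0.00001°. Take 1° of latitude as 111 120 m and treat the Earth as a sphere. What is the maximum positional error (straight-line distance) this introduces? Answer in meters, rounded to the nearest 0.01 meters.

0.58 meters

Rounding to 5 decimal places leaves each coordinate within ±5e-06° of the true value.
North–south component: 5e-06° × 111120 = 0.5556 m.
Longitude error → 5e-06 × 111120 × cos 71.9656° = 5e-06 × 111120 × 0.3096 ≈ 0.172007 m.
Combining orthogonally: (0.5556² + 0.172007²)^½ ≈ 0.581617 m.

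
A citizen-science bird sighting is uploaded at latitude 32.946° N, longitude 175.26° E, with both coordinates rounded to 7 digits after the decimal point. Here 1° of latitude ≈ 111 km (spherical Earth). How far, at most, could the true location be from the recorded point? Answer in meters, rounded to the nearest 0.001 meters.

Rounding to 7 decimal places leaves each coordinate within ±5e-08° of the true value.
N–S: 5e-08° × 111000 m/° = 0.00555 m.
Longitude error → 5e-08 × 111000 × cos 32.946° = 5e-08 × 111000 × 0.8392 ≈ 0.00465747 m.
Combining orthogonally: (0.00555² + 0.00465747²)^½ ≈ 0.00724531 m.

0.007 meters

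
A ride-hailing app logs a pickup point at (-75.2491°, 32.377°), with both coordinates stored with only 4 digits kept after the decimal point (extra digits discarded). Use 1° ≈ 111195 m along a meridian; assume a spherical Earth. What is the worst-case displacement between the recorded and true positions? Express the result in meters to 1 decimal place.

Truncating at 4 decimal places can drop up to a full unit in the last place, so each coordinate may be off by as much as 0.0001°.
Latitude error → 0.0001 × 111195 = 11.1195 m along the meridian.
East–west component at 75.2491°: 0.0001° × 111195 × cos 75.2491° ≈ 0.0001 × 28312.2 ≈ 2.83122 m.
The two errors are perpendicular, so the maximum displacement is √(11.1195² + 2.83122²) ≈ 11.4743 m.

11.5 meters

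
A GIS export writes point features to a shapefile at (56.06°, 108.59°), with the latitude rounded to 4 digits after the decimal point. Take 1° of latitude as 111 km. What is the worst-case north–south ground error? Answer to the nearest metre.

6 metres

Rounding to 4 decimal places leaves the latitude within ±5e-05° of the true value.
So the N–S error is at most 5e-05 × 111000 = 5.55 m.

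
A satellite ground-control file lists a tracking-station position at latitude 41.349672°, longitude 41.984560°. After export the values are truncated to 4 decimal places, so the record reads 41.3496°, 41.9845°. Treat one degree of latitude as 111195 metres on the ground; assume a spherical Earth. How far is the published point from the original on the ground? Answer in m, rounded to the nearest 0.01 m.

The latitude changed by +0.000072° and the longitude by +0.000060°.
N–S: 0.000072° × 111195 m/° = 8.00604 m.
East–west at this latitude: 0.000060° × 111195 × cos 41.3496° ≈ 0.000060 × 83473.3 = 5.0084 m.
Hypotenuse of the two orthogonal shifts: √(8.00604² + 5.0084²) = 9.44355 m.

9.44 m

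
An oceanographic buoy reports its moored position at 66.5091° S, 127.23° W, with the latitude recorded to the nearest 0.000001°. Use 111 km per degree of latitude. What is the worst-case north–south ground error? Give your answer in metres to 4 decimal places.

Rounding to 6 decimal places leaves the latitude within ±5e-07° of the true value.
Along the meridian that is 5e-07° × 111000 m/° = 0.0555 m.

0.0555 metres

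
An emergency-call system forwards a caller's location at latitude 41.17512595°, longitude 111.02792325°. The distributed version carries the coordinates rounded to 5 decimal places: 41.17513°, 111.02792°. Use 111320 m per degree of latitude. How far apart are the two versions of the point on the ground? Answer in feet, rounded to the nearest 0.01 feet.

Δlat = 41.17512595 − 41.17513 = -0.00000405°; Δlon = 111.02792325 − 111.02792 = +0.00000325°.
N–S: -0.00000405° × 111320 m/° = -0.450846 m.
E–W at 41.1751°: 0.00000325° × 111320 × cos 41.1751° = 0.00000325 × 111320 × 0.7527 ≈ 0.27232 m.
Distance: √(0.450846² + 0.27232²) ≈ 0.526707 m.
In feet: 0.526707 m ÷ 0.3048 ≈ 1.728 ft.

1.73 feet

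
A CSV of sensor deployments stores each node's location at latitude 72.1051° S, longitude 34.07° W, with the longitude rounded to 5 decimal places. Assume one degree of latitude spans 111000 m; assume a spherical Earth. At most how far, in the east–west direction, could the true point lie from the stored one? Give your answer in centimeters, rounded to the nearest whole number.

Rounding to 5 decimal places leaves the longitude within ±5e-06° of the true value.
Parallels shrink by cos φ, so at 72.1051° a degree of longitude is 111000 × 0.3073 ≈ 34107.2 m.
East–west error: 5e-06° × 34107.2 m/° ≈ 0.170536 m.
That is 0.170536 m = 17.054 cm.

17 centimeters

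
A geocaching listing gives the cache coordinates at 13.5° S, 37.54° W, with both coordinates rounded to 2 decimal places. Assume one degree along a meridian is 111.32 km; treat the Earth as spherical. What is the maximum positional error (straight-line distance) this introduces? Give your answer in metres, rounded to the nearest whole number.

776 metres

Rounding to 2 decimal places leaves each coordinate within ±0.005° of the true value.
N–S: 0.005° × 111320 m/° = 556.6 m.
East–west component at 13.5°: 0.005° × 111320 × cos 13.5° ≈ 0.005 × 108244 ≈ 541.221 m.
Combining orthogonally: (556.6² + 541.221²)^½ ≈ 776.353 m.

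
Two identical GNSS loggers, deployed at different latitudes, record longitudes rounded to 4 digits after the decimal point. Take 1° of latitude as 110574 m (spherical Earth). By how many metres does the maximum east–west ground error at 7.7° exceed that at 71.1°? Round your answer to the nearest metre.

Rounding to 4 decimal places leaves the longitude within ±5e-05° of the true value.
Error at 7.7° = 5e-05° × 110574 × cos 7.7° ≈ 5.5287 × 0.9910 = 5.4788 m.
Error at 71.1° = 5e-05° × 110574 × cos 71.1° ≈ 5.5287 × 0.3239 = 1.7908 m.
Difference: 5.4788 − 1.7908 = 3.688 m.

4 metres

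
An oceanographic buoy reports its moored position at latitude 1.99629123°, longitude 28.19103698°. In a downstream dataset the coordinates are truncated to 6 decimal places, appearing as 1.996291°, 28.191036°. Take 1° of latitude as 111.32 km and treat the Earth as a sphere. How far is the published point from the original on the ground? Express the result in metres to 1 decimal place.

Δlat = 1.99629123 − 1.996291 = +0.00000023°; Δlon = 28.19103698 − 28.191036 = +0.00000098°.
N–S: 0.00000023° × 111320 m/° = 0.0256036 m.
East–west at this latitude: 0.00000098° × 111320 × cos 1.99629° ≈ 0.00000098 × 111252 = 0.109027 m.
Distance: √(0.0256036² + 0.109027²) ≈ 0.111993 m.

0.1 metres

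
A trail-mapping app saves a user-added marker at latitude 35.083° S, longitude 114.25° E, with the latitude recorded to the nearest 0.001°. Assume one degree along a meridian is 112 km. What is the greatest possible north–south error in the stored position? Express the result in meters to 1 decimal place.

56.0 meters

Rounding to 3 decimal places leaves the latitude within ±0.0005° of the true value.
So the N–S error is at most 0.0005 × 112000 = 56 m.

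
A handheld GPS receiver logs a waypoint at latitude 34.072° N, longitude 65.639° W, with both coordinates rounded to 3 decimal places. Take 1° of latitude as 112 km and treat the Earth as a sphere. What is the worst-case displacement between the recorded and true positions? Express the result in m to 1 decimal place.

Rounding to 3 decimal places leaves each coordinate within ±0.0005° of the true value.
N–S: 0.0005° × 112000 m/° = 56 m.
E–W at 34.072°: 0.0005° × 112000 × cos 34.072° = 0.0005 × 112000 × 0.8283 ≈ 46.3867 m.
The two errors are perpendicular, so the maximum displacement is √(56² + 46.3867²) ≈ 72.7168 m.

72.7 m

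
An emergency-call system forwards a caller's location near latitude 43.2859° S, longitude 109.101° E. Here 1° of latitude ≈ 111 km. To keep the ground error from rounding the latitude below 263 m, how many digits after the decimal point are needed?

One degree of latitude covers 111000 m.
With N decimal places the half-ulp bound is 0.5·10⁻ᴺ°, or 0.5·10⁻ᴺ × 111000 m on the ground.
Setting 55500 × 10⁻ᴺ ≤ 263 gives 10ᴺ ≥ 211, i.e. N ≥ 2.32.
So 3 decimal places suffice (55.5 m); 2 would allow up to 555 m.

3 decimal places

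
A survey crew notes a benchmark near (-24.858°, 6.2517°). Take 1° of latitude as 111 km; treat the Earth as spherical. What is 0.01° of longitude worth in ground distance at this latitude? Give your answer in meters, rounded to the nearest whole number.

1007 meters

One degree of longitude here spans 111000 × cos 24.858° = 111000 × 0.9074 ≈ 100716 m; 0.01° of that is 1007.16 m.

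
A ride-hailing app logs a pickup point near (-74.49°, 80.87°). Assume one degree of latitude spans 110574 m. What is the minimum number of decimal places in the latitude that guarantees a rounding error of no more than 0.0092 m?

One degree of latitude covers 110574 m.
Rounding to N decimal places gives at most 0.5 × 10⁻ᴺ degrees of error, i.e. 0.5 × 10⁻ᴺ × 110574 m.
Setting 55287 × 10⁻ᴺ ≤ 0.0092 gives 10ᴺ ≥ 6.009e+06, i.e. N ≥ 6.78.
At 6 places the error can reach 0.0553 m, but 7 places keeps it to 0.00553 m.

7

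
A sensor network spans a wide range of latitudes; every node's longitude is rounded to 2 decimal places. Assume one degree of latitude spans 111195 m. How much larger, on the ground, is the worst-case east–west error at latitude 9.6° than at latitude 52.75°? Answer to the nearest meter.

Rounding to 2 decimal places leaves the longitude within ±0.005° of the true value.
Error at 9.6° = 0.005° × 111195 × cos 9.6° ≈ 555.98 × 0.9860 = 548.19 m.
Error at 52.75° = 0.005° × 111195 × cos 52.75° ≈ 555.98 × 0.6053 = 336.53 m.
So the lower-latitude error exceeds the higher by 548.19 − 336.53 = 211.66 m.

212 meters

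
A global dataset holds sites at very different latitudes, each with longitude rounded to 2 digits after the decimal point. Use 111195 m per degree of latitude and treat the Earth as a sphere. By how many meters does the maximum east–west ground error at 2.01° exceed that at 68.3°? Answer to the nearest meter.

350 meters

Rounding to 2 decimal places leaves the longitude within ±0.005° of the true value.
Error at 2.01° = 0.005° × 111195 × cos 2.01° ≈ 555.98 × 0.9994 = 555.63 m.
Error at 68.3° = 0.005° × 111195 × cos 68.3° ≈ 555.98 × 0.3697 = 205.57 m.
Difference: 555.63 − 205.57 = 350.06 m.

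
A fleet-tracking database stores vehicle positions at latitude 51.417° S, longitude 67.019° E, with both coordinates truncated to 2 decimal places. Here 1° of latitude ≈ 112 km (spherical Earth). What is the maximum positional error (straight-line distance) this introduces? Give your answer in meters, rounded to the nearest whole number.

Truncating at 2 decimal places can drop up to a full unit in the last place, so each coordinate may be off by as much as 0.01°.
Latitude error → 0.01 × 112000 = 1120 m along the meridian.
E–W at 51.417°: 0.01° × 112000 × cos 51.417° = 0.01 × 112000 × 0.6236 ≈ 698.485 m.
Combining orthogonally: (1120² + 698.485²)^½ ≈ 1319.96 m.

1320 meters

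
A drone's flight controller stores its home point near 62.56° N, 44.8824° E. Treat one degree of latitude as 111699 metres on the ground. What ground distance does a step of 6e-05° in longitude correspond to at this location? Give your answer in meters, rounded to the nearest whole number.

At 62.56° a degree of longitude is 111699 × cos 62.56° ≈ 51473.1 m, so 6e-05° corresponds to 3.08838 m.

3 meters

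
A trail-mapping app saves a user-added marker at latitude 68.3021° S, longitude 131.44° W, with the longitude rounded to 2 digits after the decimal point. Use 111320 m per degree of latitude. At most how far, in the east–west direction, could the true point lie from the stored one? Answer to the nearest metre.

206 metres

Rounding to 2 decimal places leaves the longitude within ±0.005° of the true value.
Parallels shrink by cos φ, so at 68.3021° a degree of longitude is 111320 × 0.3697 ≈ 41156.4 m.
Maximum E–W displacement: 0.005 × 41156.4 = 205.782 m.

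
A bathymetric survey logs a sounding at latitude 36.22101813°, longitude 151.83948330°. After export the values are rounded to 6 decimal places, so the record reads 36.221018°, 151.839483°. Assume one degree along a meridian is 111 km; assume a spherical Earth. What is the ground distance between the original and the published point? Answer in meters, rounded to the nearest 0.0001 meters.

Δlat = 36.22101813 − 36.221018 = +0.00000013°; Δlon = 151.83948330 − 151.839483 = +0.00000030°.
N–S: 0.00000013° × 111000 m/° = 0.01443 m.
East–west at this latitude: 0.00000030° × 111000 × cos 36.221° ≈ 0.00000030 × 89548.5 = 0.0268646 m.
Hypotenuse of the two orthogonal shifts: √(0.01443² + 0.0268646²) = 0.0304947 m.

0.0305 meters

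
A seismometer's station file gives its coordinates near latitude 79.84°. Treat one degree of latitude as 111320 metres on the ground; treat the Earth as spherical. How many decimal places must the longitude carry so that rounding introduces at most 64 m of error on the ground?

At 79.84° one degree of longitude covers 111320 × cos 79.84° ≈ 111320 × 0.1764 ≈ 19636.6 m.
With N decimal places the half-ulp bound is 0.5·10⁻ᴺ°, or 0.5·10⁻ᴺ × 19636.6 m on the ground.
Need 0.5 × 19636.6 × 10⁻ᴺ ≤ 64 → 10⁻ᴺ ≤ 6.518e-03, so N ≥ 2.19.
N = 2 would give 98.2 m (too coarse); N = 3 gives 9.82 m ≤ 64 m.

3 decimal places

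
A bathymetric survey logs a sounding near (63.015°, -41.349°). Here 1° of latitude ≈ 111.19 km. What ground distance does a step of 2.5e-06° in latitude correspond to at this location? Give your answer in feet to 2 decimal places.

0.91 feet

Along a meridian 2.5e-06° is 2.5e-06 × 111190 = 0.277975 m.
In feet: 0.277975 m ÷ 0.3048 ≈ 0.91199 ft.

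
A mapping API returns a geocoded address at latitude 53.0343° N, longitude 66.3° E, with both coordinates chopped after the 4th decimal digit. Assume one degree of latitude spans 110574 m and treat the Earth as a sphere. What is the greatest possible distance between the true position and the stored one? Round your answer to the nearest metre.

Truncating at 4 decimal places can drop up to a full unit in the last place, so each coordinate may be off by as much as 0.0001°.
North–south component: 0.0001° × 110574 = 11.0574 m.
East–west component at 53.0343°: 0.0001° × 110574 × cos 53.0343° ≈ 0.0001 × 66492.2 ≈ 6.64922 m.
Worst case both components are at the extreme and orthogonal: √(11.0574² + 6.64922²) ≈ 12.9026 m.

13 metres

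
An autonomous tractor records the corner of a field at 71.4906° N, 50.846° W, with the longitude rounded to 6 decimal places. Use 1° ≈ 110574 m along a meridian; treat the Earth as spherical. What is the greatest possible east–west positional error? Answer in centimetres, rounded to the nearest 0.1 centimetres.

1.8 centimetres

Rounding to 6 decimal places leaves the longitude within ±5e-07° of the true value.
Parallels shrink by cos φ, so at 71.4906° a degree of longitude is 110574 × 0.3175 ≈ 35102.8 m.
East–west error: 5e-07° × 35102.8 m/° ≈ 0.0175514 m.
That is 0.0175514 m = 1.7551 cm.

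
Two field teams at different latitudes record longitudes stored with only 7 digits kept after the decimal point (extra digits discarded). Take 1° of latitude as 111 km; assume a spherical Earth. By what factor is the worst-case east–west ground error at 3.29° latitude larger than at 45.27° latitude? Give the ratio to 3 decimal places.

1.419

Truncating at 7 decimal places can drop up to a full unit in the last place, so the longitude may be off by as much as 1e-07°.
Error at 3.29° = 1e-07° × 111000 × cos 3.29° ≈ 0.0111 × 0.9984 = 0.011082 m.
At 45.27°: 1e-07° × 111000 × cos 45.27° = 1e-07 × 111000 × 0.7038 ≈ 0.0078118 m.
Ratio: 0.011082 / 0.0078118 = cos 3.29° / cos 45.27° ≈ 1.4186.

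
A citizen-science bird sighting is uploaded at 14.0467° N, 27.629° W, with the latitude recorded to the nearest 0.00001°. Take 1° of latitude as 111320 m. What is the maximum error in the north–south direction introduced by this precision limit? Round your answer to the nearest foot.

2 feet

Rounding to 5 decimal places leaves the latitude within ±5e-06° of the true value.
Along the meridian that is 5e-06° × 111320 m/° = 0.5566 m.
In feet: 0.5566 m ÷ 0.3048 ≈ 1.8261 ft.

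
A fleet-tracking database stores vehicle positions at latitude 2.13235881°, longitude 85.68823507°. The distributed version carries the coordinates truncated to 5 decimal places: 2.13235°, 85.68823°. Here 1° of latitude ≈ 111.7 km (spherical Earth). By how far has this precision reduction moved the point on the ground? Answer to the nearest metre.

Δlat = 2.13235881 − 2.13235 = +0.00000881°; Δlon = 85.68823507 − 85.68823 = +0.00000507°.
N–S: 0.00000881° × 111700 m/° = 0.984077 m.
East–west at this latitude: 0.00000507° × 111700 × cos 2.13235° ≈ 0.00000507 × 111623 = 0.565927 m.
Combined displacement = (0.984077² + 0.565927²)^½ ≈ 1.1352 m.

1 metres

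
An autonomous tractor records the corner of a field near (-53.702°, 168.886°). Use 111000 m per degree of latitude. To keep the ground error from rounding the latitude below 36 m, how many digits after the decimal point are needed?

4

One degree of latitude covers 111000 m.
With N decimal places the half-ulp bound is 0.5·10⁻ᴺ°, or 0.5·10⁻ᴺ × 111000 m on the ground.
Need 0.5 × 111000 × 10⁻ᴺ ≤ 36 → 10⁻ᴺ ≤ 6.486e-04, so N ≥ 3.19.
At 3 places the error can reach 55.5 m, but 4 places keeps it to 5.55 m.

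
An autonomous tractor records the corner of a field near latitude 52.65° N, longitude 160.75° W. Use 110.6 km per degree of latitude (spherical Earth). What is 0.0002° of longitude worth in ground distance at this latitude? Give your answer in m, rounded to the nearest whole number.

0.0002° of longitude at 52.65° is 0.0002 × 110600 × cos 52.65° ≈ 0.0002 × 67099.1 = 13.4198 m.

13 m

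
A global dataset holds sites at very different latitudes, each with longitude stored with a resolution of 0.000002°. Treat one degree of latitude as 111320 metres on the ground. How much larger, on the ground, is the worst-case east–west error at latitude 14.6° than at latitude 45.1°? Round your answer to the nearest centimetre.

With a 0.000002° grid the true value lies within half a step, ±0.000002°/2 = ±1e-06°, of the stored one.
At 14.6°: 1e-06° × 111320 × cos 14.6° = 1e-06 × 111320 × 0.9677 ≈ 0.10773 m.
At 45.1°: 1e-06° × 111320 × cos 45.1° = 1e-06 × 111320 × 0.7059 ≈ 0.078578 m.
So the lower-latitude error exceeds the higher by 0.10773 − 0.078578 = 0.029148 m.
That is 0.0291478 m = 2.9148 cm.

3 centimetres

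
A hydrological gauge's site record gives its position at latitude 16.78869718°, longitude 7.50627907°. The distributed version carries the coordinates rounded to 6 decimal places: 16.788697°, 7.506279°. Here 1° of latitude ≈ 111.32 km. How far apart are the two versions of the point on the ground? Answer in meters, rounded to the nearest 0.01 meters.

The latitude changed by +0.00000018° and the longitude by +0.00000007°.
N–S: 0.00000018° × 111320 m/° = 0.0200376 m.
E–W at 16.7887°: 0.00000007° × 111320 × cos 16.7887° = 0.00000007 × 111320 × 0.9574 ≈ 0.00746026 m.
Distance: √(0.0200376² + 0.00746026²) ≈ 0.0213813 m.

0.02 meters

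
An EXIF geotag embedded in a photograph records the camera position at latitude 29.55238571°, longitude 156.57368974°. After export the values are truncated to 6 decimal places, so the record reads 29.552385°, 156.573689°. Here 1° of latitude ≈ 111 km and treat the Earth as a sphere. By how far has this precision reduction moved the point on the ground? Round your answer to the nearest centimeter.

The latitude changed by +0.00000071° and the longitude by +0.00000074°.
North–south shift: 0.00000071 × 111000 = 0.07881 m.
East–west at this latitude: 0.00000074° × 111000 × cos 29.5524° ≈ 0.00000074 × 96559.5 = 0.071454 m.
Distance: √(0.07881² + 0.071454²) ≈ 0.10638 m.
That is 0.10638 m = 10.638 cm.

11 centimeters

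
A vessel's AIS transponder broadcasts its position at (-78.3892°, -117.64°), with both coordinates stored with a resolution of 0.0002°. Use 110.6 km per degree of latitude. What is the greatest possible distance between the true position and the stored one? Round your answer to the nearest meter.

With a 0.0002° grid the true value lies within half a step, ±0.0002°/2 = ±0.0001°, of the stored one.
North–south component: 0.0001° × 110600 = 11.06 m.
E–W at 78.3892°: 0.0001° × 110600 × cos 78.3892° = 0.0001 × 110600 × 0.2013 ≈ 2.22596 m.
Combining orthogonally: (11.06² + 2.22596²)^½ ≈ 11.2818 m.

11 meters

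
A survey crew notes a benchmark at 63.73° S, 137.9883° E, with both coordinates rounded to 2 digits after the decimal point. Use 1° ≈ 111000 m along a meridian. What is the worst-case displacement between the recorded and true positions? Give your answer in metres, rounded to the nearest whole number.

Rounding to 2 decimal places leaves each coordinate within ±0.005° of the true value.
North–south component: 0.005° × 111000 = 555 m.
E–W at 63.73°: 0.005° × 111000 × cos 63.73° = 0.005 × 111000 × 0.4426 ≈ 245.644 m.
The two errors are perpendicular, so the maximum displacement is √(555² + 245.644²) ≈ 606.932 m.

607 metres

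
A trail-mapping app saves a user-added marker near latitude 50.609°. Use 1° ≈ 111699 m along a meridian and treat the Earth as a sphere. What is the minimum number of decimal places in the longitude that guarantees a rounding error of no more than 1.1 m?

At 50.609° one degree of longitude covers 111699 × cos 50.609° ≈ 111699 × 0.6346 ≈ 70885.2 m.
With N decimal places the half-ulp bound is 0.5·10⁻ᴺ°, or 0.5·10⁻ᴺ × 70885.2 m on the ground.
Setting 35442.6 × 10⁻ᴺ ≤ 1.1 gives 10ᴺ ≥ 3.222e+04, i.e. N ≥ 4.51.
N = 4 would give 3.54 m (too coarse); N = 5 gives 0.354 m ≤ 1.1 m.

5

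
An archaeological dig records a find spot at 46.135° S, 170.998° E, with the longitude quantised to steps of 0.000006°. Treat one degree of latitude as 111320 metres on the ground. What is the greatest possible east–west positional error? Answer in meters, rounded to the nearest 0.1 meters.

0.2 meters

With a 0.000006° grid the true value lies within half a step, ±0.000006°/2 = ±3e-06°, of the stored one.
One degree of longitude at 46.135° is 111320 × cos 46.135° ≈ 111320 × 0.6930 = 77140.5 m.
East–west error: 3e-06° × 77140.5 m/° ≈ 0.231421 m.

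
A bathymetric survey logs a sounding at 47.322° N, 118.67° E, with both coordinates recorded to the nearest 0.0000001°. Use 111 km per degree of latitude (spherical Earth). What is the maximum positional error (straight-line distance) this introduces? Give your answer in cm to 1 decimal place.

Rounding to 7 decimal places leaves each coordinate within ±5e-08° of the true value.
N–S: 5e-08° × 111000 m/° = 0.00555 m.
E–W at 47.322°: 5e-08° × 111000 × cos 47.322° = 5e-08 × 111000 × 0.6779 ≈ 0.00376222 m.
The two errors are perpendicular, so the maximum displacement is √(0.00555² + 0.00376222²) ≈ 0.00670498 m.
That is 0.00670498 m = 0.6705 cm.

0.7 cm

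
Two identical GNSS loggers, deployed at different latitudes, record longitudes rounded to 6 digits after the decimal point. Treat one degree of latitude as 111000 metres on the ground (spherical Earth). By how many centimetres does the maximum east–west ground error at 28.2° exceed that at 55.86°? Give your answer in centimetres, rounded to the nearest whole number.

2 centimetres

Rounding to 6 decimal places leaves the longitude within ±5e-07° of the true value.
Error at 28.2° = 5e-07° × 111000 × cos 28.2° ≈ 0.0555 × 0.8813 = 0.048912 m.
At 55.86°: 5e-07° × 111000 × cos 55.86° = 5e-07 × 111000 × 0.5612 ≈ 0.031148 m.
So the lower-latitude error exceeds the higher by 0.048912 − 0.031148 = 0.017765 m.
That is 0.0177648 m = 1.7765 cm.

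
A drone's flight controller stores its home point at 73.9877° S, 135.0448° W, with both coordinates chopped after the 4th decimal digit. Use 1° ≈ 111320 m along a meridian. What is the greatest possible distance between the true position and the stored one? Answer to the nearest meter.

Truncating at 4 decimal places can drop up to a full unit in the last place, so each coordinate may be off by as much as 0.0001°.
Latitude error → 0.0001 × 111320 = 11.132 m along the meridian.
East–west component at 73.9877°: 0.0001° × 111320 × cos 73.9877° ≈ 0.0001 × 30706.9 ≈ 3.07069 m.
Worst case both components are at the extreme and orthogonal: √(11.132² + 3.07069²) ≈ 11.5478 m.

12 meters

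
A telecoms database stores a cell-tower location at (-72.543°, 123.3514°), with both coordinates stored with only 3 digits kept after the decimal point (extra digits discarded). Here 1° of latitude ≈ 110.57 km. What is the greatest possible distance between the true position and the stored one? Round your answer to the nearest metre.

115 metres

Truncating at 3 decimal places can drop up to a full unit in the last place, so each coordinate may be off by as much as 0.001°.
Latitude error → 0.001 × 110570 = 110.57 m along the meridian.
E–W at 72.543°: 0.001° × 110570 × cos 72.543° = 0.001 × 110570 × 0.3000 ≈ 33.1699 m.
Worst case both components are at the extreme and orthogonal: √(110.57² + 33.1699²) ≈ 115.438 m.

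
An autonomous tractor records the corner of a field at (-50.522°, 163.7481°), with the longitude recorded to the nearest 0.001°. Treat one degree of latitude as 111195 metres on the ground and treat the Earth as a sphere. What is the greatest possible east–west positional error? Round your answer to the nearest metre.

35 metres

Rounding to 3 decimal places leaves the longitude within ±0.0005° of the true value.
One degree of longitude at 50.522° is 111195 × cos 50.522° ≈ 111195 × 0.6358 = 70695.8 m.
So at most 0.0005° × 70695.8 ≈ 35.3479 m east–west.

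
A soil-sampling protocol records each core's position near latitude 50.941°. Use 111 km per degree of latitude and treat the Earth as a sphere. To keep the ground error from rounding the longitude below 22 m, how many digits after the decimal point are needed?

At 50.941° one degree of longitude covers 111000 × cos 50.941° ≈ 111000 × 0.6301 ≈ 69943.4 m.
With N decimal places the half-ulp bound is 0.5·10⁻ᴺ°, or 0.5·10⁻ᴺ × 69943.4 m on the ground.
Setting 34971.7 × 10⁻ᴺ ≤ 22 gives 10ᴺ ≥ 1590, i.e. N ≥ 3.20.
So 4 decimal places suffice (3.5 m); 3 would allow up to 35 m.

4 decimal places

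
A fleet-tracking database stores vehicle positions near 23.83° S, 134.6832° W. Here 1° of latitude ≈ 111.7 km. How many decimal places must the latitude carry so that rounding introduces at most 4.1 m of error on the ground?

5 decimal places

One degree of latitude covers 111700 m.
N decimal places → at most half a unit in the last place, 0.5 × 10⁻ᴺ° = 111700/2 × 10⁻ᴺ m.
Need 0.5 × 111700 × 10⁻ᴺ ≤ 4.1 → 10⁻ᴺ ≤ 7.341e-05, so N ≥ 4.13.
N = 4 would give 5.58 m (too coarse); N = 5 gives 0.558 m ≤ 4.1 m.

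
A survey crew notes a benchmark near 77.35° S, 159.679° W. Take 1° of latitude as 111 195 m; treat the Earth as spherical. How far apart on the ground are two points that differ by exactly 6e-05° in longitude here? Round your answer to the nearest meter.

1 meters

6e-05° of longitude at 77.35° is 6e-05 × 111195 × cos 77.35° ≈ 6e-05 × 24351.1 = 1.46107 m.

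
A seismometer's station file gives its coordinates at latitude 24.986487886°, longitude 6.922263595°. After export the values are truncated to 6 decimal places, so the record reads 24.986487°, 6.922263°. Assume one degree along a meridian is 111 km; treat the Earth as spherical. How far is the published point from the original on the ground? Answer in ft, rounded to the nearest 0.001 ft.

The latitude changed by +0.000000886° and the longitude by +0.000000595°.
N–S: 0.000000886° × 111000 m/° = 0.098346 m.
East–west at this latitude: 0.000000595° × 111000 × cos 24.9865° ≈ 0.000000595 × 100611 = 0.0598637 m.
Distance: √(0.098346² + 0.0598637²) ≈ 0.115133 m.
In feet: 0.115133 m ÷ 0.3048 ≈ 0.37773 ft.

0.378 ft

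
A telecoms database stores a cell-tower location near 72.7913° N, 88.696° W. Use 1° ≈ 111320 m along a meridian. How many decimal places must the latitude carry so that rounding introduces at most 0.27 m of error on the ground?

One degree of latitude covers 111320 m.
Rounding to N decimal places gives at most 0.5 × 10⁻ᴺ degrees of error, i.e. 0.5 × 10⁻ᴺ × 111320 m.
Setting 55660 × 10⁻ᴺ ≤ 0.27 gives 10ᴺ ≥ 2.061e+05, i.e. N ≥ 5.31.
At 5 places the error can reach 0.557 m, but 6 places keeps it to 0.0557 m.

6 decimal places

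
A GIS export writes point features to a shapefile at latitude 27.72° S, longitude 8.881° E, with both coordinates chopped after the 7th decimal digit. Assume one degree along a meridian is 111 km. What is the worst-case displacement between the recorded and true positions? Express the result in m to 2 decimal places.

0.01 m

Truncating at 7 decimal places can drop up to a full unit in the last place, so each coordinate may be off by as much as 1e-07°.
N–S: 1e-07° × 111000 m/° = 0.0111 m.
East–west component at 27.72°: 1e-07° × 111000 × cos 27.72° ≈ 1e-07 × 98260.7 ≈ 0.00982607 m.
Combining orthogonally: (0.0111² + 0.00982607²)^½ ≈ 0.0148244 m.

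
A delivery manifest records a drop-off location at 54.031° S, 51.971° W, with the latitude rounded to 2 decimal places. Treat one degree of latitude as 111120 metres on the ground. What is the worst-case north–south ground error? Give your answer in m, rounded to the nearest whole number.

Rounding to 2 decimal places leaves the latitude within ±0.005° of the true value.
Along the meridian that is 0.005° × 111120 m/° = 555.6 m.

556 m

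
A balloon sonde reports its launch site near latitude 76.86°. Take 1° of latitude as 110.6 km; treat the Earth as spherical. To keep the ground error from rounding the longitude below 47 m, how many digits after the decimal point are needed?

3

At 76.86° one degree of longitude covers 110600 × cos 76.86° ≈ 110600 × 0.2273 ≈ 25142.8 m.
With N decimal places the half-ulp bound is 0.5·10⁻ᴺ°, or 0.5·10⁻ᴺ × 25142.8 m on the ground.
Setting 12571.4 × 10⁻ᴺ ≤ 47 gives 10ᴺ ≥ 267.5, i.e. N ≥ 2.43.
At 2 places the error can reach 126 m, but 3 places keeps it to 12.6 m.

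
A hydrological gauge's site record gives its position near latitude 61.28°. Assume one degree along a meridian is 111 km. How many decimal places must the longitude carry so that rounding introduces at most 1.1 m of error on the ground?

At 61.28° one degree of longitude covers 111000 × cos 61.28° ≈ 111000 × 0.4805 ≈ 53338.8 m.
N decimal places → at most half a unit in the last place, 0.5 × 10⁻ᴺ° = 53338.8/2 × 10⁻ᴺ m.
Need 0.5 × 53338.8 × 10⁻ᴺ ≤ 1.1 → 10⁻ᴺ ≤ 4.125e-05, so N ≥ 4.38.
So 5 decimal places suffice (0.267 m); 4 would allow up to 2.67 m.

5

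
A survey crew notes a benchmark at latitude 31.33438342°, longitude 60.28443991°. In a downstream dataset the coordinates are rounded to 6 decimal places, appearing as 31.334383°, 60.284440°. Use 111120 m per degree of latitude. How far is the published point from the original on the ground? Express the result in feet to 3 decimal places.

The latitude changed by +0.00000042° and the longitude by -0.00000009°.
North–south shift: 0.00000042 × 111120 = 0.0466704 m.
East–west at this latitude: -0.00000009° × 111120 × cos 31.3344° ≈ -0.00000009 × 94912.8 = -0.00854215 m.
Combined displacement = (0.0466704² + 0.00854215²)^½ ≈ 0.0474457 m.
In feet: 0.0474457 m ÷ 0.3048 ≈ 0.15566 ft.

0.156 feet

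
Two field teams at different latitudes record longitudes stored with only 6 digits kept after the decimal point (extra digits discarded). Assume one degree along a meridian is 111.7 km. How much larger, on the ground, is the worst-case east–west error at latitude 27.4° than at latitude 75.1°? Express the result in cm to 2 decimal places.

Truncating at 6 decimal places can drop up to a full unit in the last place, so the longitude may be off by as much as 1e-06°.
At 27.4°: 1e-06° × 111700 × cos 27.4° = 1e-06 × 111700 × 0.8878 ≈ 0.099169 m.
Error at 75.1° = 1e-06° × 111700 × cos 75.1° ≈ 0.1117 × 0.2571 = 0.028722 m.
Difference: 0.099169 − 0.028722 = 0.070447 m.
That is 0.0704472 m = 7.0447 cm.

7.04 cm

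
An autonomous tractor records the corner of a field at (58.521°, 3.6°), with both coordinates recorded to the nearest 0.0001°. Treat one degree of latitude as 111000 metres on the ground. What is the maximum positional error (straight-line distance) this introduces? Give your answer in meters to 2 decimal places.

6.26 meters

Rounding to 4 decimal places leaves each coordinate within ±5e-05° of the true value.
N–S: 5e-05° × 111000 m/° = 5.55 m.
Longitude error → 5e-05 × 111000 × cos 58.521° = 5e-05 × 111000 × 0.5222 ≈ 2.89813 m.
Worst case both components are at the extreme and orthogonal: √(5.55² + 2.89813²) ≈ 6.26112 m.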